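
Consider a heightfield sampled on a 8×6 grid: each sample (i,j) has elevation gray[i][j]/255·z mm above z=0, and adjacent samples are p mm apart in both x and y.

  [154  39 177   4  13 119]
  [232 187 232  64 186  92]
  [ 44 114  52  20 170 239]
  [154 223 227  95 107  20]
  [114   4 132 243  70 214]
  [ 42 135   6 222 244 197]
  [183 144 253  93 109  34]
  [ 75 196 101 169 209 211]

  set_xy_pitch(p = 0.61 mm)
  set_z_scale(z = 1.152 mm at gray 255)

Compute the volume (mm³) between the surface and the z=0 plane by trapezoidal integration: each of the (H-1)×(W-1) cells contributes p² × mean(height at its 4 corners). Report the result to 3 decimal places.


7.915

height_mm = gray/255 × 1.152; cell vol = 0.61² × mean(4 corners)
unit = 0.61² × 1.152 / (4×255) = 0.000420254 mm³ per gray-sum
row 0: Σ corner-gray over 5 cells = 2401  → 1.0090
row 1: Σ corner-gray over 5 cells = 2657  → 1.1166
row 2: Σ corner-gray over 5 cells = 2473  → 1.0393
row 3: Σ corner-gray over 5 cells = 2704  → 1.1364
row 4: Σ corner-gray over 5 cells = 2679  → 1.1259
row 5: Σ corner-gray over 5 cells = 2868  → 1.2053
row 6: Σ corner-gray over 5 cells = 3051  → 1.2822
Σ rows: total corner-gray = 18833  → 7.9146 mm³


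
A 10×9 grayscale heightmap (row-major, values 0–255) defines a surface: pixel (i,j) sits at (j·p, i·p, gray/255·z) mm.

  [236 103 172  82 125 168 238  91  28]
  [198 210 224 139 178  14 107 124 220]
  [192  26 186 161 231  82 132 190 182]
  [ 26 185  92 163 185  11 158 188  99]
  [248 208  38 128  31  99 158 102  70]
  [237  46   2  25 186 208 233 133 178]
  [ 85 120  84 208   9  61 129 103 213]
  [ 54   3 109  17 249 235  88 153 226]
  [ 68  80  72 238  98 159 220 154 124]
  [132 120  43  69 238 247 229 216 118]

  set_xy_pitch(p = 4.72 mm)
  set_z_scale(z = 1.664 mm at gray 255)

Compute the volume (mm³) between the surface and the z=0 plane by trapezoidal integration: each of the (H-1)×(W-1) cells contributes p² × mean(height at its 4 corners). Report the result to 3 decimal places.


1392.862

height_mm = gray/255 × 1.664; cell vol = 4.72² × mean(4 corners)
unit = 4.72² × 1.664 / (4×255) = 0.0363444 mm³ per gray-sum
row 0: Σ corner-gray over 8 cells = 4632  → 168.3471
row 1: Σ corner-gray over 8 cells = 4800  → 174.4530
row 2: Σ corner-gray over 8 cells = 4479  → 162.7864
row 3: Σ corner-gray over 8 cells = 3935  → 143.0151
row 4: Σ corner-gray over 8 cells = 3927  → 142.7243
row 5: Σ corner-gray over 8 cells = 3807  → 138.3630
row 6: Σ corner-gray over 8 cells = 3714  → 134.9830
row 7: Σ corner-gray over 8 cells = 4222  → 153.4459
row 8: Σ corner-gray over 8 cells = 4808  → 174.7437
Σ rows: total corner-gray = 38324  → 1392.8616 mm³


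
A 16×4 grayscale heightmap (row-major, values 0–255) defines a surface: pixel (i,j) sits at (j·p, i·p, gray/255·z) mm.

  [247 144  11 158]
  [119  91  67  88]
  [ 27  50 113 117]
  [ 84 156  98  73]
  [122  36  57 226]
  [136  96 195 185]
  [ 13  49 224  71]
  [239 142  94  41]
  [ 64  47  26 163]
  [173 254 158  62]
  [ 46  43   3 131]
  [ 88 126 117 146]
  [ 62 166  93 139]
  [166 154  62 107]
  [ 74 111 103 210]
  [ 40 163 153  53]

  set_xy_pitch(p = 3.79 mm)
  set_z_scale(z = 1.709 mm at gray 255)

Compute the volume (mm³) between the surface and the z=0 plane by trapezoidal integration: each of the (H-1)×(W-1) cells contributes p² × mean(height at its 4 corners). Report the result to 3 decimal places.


height_mm = gray/255 × 1.709; cell vol = 3.79² × mean(4 corners)
unit = 3.79² × 1.709 / (4×255) = 0.0240669 mm³ per gray-sum
row 0: Σ corner-gray over 3 cells = 1238  → 29.7948
row 1: Σ corner-gray over 3 cells = 993  → 23.8984
row 2: Σ corner-gray over 3 cells = 1135  → 27.3159
row 3: Σ corner-gray over 3 cells = 1199  → 28.8562
row 4: Σ corner-gray over 3 cells = 1437  → 34.5841
row 5: Σ corner-gray over 3 cells = 1533  → 36.8946
row 6: Σ corner-gray over 3 cells = 1382  → 33.2605
row 7: Σ corner-gray over 3 cells = 1125  → 27.0753
row 8: Σ corner-gray over 3 cells = 1432  → 34.4638
row 9: Σ corner-gray over 3 cells = 1328  → 31.9609
row 10: Σ corner-gray over 3 cells = 989  → 23.8022
row 11: Σ corner-gray over 3 cells = 1439  → 34.6323
row 12: Σ corner-gray over 3 cells = 1424  → 34.2713
row 13: Σ corner-gray over 3 cells = 1417  → 34.1028
row 14: Σ corner-gray over 3 cells = 1437  → 34.5841
Σ rows: total corner-gray = 19508  → 469.4973 mm³

469.497


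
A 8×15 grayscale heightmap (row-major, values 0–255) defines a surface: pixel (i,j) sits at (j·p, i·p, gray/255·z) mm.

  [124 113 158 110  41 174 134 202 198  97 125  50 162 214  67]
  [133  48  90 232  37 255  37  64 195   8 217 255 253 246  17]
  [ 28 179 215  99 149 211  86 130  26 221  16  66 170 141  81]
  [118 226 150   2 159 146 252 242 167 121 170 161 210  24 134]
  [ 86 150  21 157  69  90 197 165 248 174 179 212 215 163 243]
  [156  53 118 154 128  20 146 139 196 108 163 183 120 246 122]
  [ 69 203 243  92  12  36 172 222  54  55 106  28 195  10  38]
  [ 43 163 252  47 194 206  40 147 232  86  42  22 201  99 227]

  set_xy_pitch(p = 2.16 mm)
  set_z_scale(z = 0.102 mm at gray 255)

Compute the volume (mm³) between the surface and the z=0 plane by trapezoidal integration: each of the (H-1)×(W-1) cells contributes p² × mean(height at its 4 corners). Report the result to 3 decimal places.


height_mm = gray/255 × 0.102; cell vol = 2.16² × mean(4 corners)
unit = 2.16² × 0.102 / (4×255) = 0.00046656 mm³ per gray-sum
row 0: Σ corner-gray over 14 cells = 7771  → 3.6256
row 1: Σ corner-gray over 14 cells = 7551  → 3.5230
row 2: Σ corner-gray over 14 cells = 7839  → 3.6574
row 3: Σ corner-gray over 14 cells = 8721  → 4.0689
row 4: Σ corner-gray over 14 cells = 8235  → 3.8421
row 5: Σ corner-gray over 14 cells = 6789  → 3.1675
row 6: Σ corner-gray over 14 cells = 6695  → 3.1236
Σ rows: total corner-gray = 53601  → 25.0081 mm³

25.008


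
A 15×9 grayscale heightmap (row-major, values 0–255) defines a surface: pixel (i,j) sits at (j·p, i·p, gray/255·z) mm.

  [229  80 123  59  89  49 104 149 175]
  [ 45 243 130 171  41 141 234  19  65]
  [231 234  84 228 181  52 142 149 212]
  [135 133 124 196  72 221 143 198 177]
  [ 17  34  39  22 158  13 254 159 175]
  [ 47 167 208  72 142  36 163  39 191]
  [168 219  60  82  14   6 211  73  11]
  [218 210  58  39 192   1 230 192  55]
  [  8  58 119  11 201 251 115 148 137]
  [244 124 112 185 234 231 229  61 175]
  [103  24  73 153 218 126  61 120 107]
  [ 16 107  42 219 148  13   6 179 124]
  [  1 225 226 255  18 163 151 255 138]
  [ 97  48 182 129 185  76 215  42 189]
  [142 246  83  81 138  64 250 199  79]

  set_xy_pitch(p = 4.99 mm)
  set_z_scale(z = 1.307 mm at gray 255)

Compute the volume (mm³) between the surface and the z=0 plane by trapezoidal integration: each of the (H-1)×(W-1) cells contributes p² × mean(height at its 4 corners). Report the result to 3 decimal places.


1853.533

height_mm = gray/255 × 1.307; cell vol = 4.99² × mean(4 corners)
unit = 4.99² × 1.307 / (4×255) = 0.0319063 mm³ per gray-sum
row 0: Σ corner-gray over 8 cells = 3778  → 120.5420
row 1: Σ corner-gray over 8 cells = 4651  → 148.3962
row 2: Σ corner-gray over 8 cells = 5069  → 161.7331
row 3: Σ corner-gray over 8 cells = 4036  → 128.7738
row 4: Σ corner-gray over 8 cells = 3442  → 109.8215
row 5: Σ corner-gray over 8 cells = 3401  → 108.5133
row 6: Σ corner-gray over 8 cells = 3626  → 115.6923
row 7: Σ corner-gray over 8 cells = 4068  → 129.7948
row 8: Σ corner-gray over 8 cells = 4722  → 150.6616
row 9: Σ corner-gray over 8 cells = 4531  → 144.5675
row 10: Σ corner-gray over 8 cells = 3328  → 106.1842
row 11: Σ corner-gray over 8 cells = 4293  → 136.9738
row 12: Σ corner-gray over 8 cells = 4765  → 152.0335
row 13: Σ corner-gray over 8 cells = 4383  → 139.8453
Σ rows: total corner-gray = 58093  → 1853.5330 mm³


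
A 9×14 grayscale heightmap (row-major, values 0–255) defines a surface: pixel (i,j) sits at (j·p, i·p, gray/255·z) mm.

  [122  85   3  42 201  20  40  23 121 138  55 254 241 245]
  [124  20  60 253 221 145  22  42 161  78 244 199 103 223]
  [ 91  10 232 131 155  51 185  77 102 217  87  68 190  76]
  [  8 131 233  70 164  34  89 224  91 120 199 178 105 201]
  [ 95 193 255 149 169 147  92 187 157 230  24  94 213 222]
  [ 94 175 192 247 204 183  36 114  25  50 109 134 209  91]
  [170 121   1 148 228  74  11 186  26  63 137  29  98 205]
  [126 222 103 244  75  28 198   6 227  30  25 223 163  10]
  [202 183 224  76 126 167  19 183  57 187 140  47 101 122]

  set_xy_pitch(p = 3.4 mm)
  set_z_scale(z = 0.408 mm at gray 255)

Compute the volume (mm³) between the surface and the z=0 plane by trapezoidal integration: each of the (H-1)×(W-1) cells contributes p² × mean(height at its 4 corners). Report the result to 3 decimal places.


height_mm = gray/255 × 0.408; cell vol = 3.4² × mean(4 corners)
unit = 3.4² × 0.408 / (4×255) = 0.004624 mm³ per gray-sum
row 0: Σ corner-gray over 13 cells = 6256  → 28.9277
row 1: Σ corner-gray over 13 cells = 6620  → 30.6109
row 2: Σ corner-gray over 13 cells = 6662  → 30.8051
row 3: Σ corner-gray over 13 cells = 7622  → 35.2441
row 4: Σ corner-gray over 13 cells = 7678  → 35.5031
row 5: Σ corner-gray over 13 cells = 6160  → 28.4838
row 6: Σ corner-gray over 13 cells = 5843  → 27.0180
row 7: Σ corner-gray over 13 cells = 6568  → 30.3704
Σ rows: total corner-gray = 53409  → 246.9632 mm³

246.963


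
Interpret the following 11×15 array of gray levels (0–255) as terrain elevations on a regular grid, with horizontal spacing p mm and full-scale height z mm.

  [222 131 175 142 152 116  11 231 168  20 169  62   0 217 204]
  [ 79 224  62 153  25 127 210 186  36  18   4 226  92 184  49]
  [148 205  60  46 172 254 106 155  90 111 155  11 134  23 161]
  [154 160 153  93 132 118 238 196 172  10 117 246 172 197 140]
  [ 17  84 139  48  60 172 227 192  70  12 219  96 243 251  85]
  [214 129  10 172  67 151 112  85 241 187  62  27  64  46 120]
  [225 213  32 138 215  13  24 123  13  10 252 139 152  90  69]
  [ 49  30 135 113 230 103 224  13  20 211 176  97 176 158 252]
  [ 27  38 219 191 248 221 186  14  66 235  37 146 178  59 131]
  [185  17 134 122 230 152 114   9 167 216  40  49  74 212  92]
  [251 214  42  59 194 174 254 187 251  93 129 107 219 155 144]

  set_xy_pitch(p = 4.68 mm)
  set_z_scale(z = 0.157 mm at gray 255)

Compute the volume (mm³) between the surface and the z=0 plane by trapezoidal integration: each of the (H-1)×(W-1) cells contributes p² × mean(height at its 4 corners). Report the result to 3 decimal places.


height_mm = gray/255 × 0.157; cell vol = 4.68² × mean(4 corners)
unit = 4.68² × 0.157 / (4×255) = 0.00337125 mm³ per gray-sum
row 0: Σ corner-gray over 14 cells = 6836  → 23.0459
row 1: Σ corner-gray over 14 cells = 6575  → 22.1660
row 2: Σ corner-gray over 14 cells = 7655  → 25.8069
row 3: Σ corner-gray over 14 cells = 8030  → 27.0712
row 4: Σ corner-gray over 14 cells = 6768  → 22.8166
row 5: Σ corner-gray over 14 cells = 6162  → 20.7737
row 6: Σ corner-gray over 14 cells = 6795  → 22.9077
row 7: Σ corner-gray over 14 cells = 7507  → 25.3080
row 8: Σ corner-gray over 14 cells = 7183  → 24.2157
row 9: Σ corner-gray over 14 cells = 7900  → 26.6329
Σ rows: total corner-gray = 71411  → 240.7445 mm³

240.744


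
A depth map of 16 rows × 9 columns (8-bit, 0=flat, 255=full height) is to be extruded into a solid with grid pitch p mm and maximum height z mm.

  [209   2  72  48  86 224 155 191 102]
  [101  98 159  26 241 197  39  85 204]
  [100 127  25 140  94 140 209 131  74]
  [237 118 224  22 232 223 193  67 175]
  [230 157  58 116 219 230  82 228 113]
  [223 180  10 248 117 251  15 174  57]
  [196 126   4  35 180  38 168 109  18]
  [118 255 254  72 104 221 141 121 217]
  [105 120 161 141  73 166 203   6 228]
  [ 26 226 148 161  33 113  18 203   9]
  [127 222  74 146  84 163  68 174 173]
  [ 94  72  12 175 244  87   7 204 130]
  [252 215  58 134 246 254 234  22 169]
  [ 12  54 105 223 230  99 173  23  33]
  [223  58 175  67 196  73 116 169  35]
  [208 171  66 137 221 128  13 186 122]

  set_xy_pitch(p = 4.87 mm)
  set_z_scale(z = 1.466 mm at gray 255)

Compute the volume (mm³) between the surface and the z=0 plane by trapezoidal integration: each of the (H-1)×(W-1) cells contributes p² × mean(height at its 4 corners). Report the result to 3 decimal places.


height_mm = gray/255 × 1.466; cell vol = 4.87² × mean(4 corners)
unit = 4.87² × 1.466 / (4×255) = 0.0340872 mm³ per gray-sum
row 0: Σ corner-gray over 8 cells = 3862  → 131.6449
row 1: Σ corner-gray over 8 cells = 3901  → 132.9743
row 2: Σ corner-gray over 8 cells = 4476  → 152.5744
row 3: Σ corner-gray over 8 cells = 5093  → 173.6063
row 4: Σ corner-gray over 8 cells = 4793  → 163.3801
row 5: Σ corner-gray over 8 cells = 3804  → 129.6678
row 6: Σ corner-gray over 8 cells = 4205  → 143.3368
row 7: Σ corner-gray over 8 cells = 4744  → 161.7098
row 8: Σ corner-gray over 8 cells = 3912  → 133.3492
row 9: Σ corner-gray over 8 cells = 4001  → 136.3830
row 10: Σ corner-gray over 8 cells = 3988  → 135.9399
row 11: Σ corner-gray over 8 cells = 4573  → 155.8809
row 12: Σ corner-gray over 8 cells = 4606  → 157.0058
row 13: Σ corner-gray over 8 cells = 3825  → 130.3837
row 14: Σ corner-gray over 8 cells = 4140  → 141.1211
Σ rows: total corner-gray = 63923  → 2178.9581 mm³

2178.958


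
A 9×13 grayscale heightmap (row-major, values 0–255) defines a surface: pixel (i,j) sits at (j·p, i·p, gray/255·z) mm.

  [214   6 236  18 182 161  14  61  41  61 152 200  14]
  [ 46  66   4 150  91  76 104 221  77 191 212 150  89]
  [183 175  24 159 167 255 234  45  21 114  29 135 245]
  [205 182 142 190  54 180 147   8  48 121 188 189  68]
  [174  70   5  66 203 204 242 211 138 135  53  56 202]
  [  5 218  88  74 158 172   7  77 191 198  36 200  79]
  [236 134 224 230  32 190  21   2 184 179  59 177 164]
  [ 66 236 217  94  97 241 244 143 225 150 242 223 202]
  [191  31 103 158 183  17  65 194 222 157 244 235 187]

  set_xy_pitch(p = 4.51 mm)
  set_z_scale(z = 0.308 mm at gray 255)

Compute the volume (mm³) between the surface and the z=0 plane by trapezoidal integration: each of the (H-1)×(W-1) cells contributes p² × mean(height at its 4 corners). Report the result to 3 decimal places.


319.355

height_mm = gray/255 × 0.308; cell vol = 4.51² × mean(4 corners)
unit = 4.51² × 0.308 / (4×255) = 0.00614191 mm³ per gray-sum
row 0: Σ corner-gray over 12 cells = 5311  → 32.6197
row 1: Σ corner-gray over 12 cells = 5963  → 36.6242
row 2: Σ corner-gray over 12 cells = 6315  → 38.7862
row 3: Σ corner-gray over 12 cells = 6313  → 38.7739
row 4: Σ corner-gray over 12 cells = 6064  → 37.2446
row 5: Σ corner-gray over 12 cells = 6186  → 37.9939
row 6: Σ corner-gray over 12 cells = 7756  → 47.6367
row 7: Σ corner-gray over 12 cells = 8088  → 49.6758
Σ rows: total corner-gray = 51996  → 319.3549 mm³


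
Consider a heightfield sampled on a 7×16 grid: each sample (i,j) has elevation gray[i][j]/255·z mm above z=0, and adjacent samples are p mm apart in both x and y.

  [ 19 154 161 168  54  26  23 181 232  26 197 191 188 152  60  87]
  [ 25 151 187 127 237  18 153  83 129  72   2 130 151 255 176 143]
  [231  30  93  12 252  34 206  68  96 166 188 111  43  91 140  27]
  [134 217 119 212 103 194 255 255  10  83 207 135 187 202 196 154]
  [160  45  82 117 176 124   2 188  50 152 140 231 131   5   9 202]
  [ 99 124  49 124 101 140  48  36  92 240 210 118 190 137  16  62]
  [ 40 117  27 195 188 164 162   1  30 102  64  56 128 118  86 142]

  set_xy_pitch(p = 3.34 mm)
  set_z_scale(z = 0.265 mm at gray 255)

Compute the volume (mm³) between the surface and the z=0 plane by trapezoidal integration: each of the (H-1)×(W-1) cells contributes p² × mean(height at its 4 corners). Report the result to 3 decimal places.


129.483

height_mm = gray/255 × 0.265; cell vol = 3.34² × mean(4 corners)
unit = 3.34² × 0.265 / (4×255) = 0.00289827 mm³ per gray-sum
row 0: Σ corner-gray over 15 cells = 7642  → 22.1486
row 1: Σ corner-gray over 15 cells = 7228  → 20.9487
row 2: Σ corner-gray over 15 cells = 8356  → 24.2179
row 3: Σ corner-gray over 15 cells = 8304  → 24.0672
row 4: Σ corner-gray over 15 cells = 6677  → 19.3517
row 5: Σ corner-gray over 15 cells = 6469  → 18.7489
Σ rows: total corner-gray = 44676  → 129.4830 mm³


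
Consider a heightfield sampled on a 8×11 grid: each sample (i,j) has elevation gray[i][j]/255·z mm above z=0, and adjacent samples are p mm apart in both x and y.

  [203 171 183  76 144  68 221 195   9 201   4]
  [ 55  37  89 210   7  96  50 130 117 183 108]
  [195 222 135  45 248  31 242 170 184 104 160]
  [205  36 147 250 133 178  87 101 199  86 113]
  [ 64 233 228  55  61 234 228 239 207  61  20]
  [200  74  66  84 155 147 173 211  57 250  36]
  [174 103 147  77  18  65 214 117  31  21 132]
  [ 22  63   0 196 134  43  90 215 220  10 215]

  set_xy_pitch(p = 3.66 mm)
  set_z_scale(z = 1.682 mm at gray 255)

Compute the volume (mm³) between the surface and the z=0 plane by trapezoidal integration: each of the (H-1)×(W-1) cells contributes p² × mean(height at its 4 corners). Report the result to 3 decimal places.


height_mm = gray/255 × 1.682; cell vol = 3.66² × mean(4 corners)
unit = 3.66² × 1.682 / (4×255) = 0.0220896 mm³ per gray-sum
row 0: Σ corner-gray over 10 cells = 4744  → 104.7931
row 1: Σ corner-gray over 10 cells = 5118  → 113.0546
row 2: Σ corner-gray over 10 cells = 5869  → 129.6439
row 3: Σ corner-gray over 10 cells = 5928  → 130.9472
row 4: Σ corner-gray over 10 cells = 5846  → 129.1358
row 5: Σ corner-gray over 10 cells = 4562  → 100.7728
row 6: Σ corner-gray over 10 cells = 4071  → 89.9268
Σ rows: total corner-gray = 36138  → 798.2742 mm³

798.274


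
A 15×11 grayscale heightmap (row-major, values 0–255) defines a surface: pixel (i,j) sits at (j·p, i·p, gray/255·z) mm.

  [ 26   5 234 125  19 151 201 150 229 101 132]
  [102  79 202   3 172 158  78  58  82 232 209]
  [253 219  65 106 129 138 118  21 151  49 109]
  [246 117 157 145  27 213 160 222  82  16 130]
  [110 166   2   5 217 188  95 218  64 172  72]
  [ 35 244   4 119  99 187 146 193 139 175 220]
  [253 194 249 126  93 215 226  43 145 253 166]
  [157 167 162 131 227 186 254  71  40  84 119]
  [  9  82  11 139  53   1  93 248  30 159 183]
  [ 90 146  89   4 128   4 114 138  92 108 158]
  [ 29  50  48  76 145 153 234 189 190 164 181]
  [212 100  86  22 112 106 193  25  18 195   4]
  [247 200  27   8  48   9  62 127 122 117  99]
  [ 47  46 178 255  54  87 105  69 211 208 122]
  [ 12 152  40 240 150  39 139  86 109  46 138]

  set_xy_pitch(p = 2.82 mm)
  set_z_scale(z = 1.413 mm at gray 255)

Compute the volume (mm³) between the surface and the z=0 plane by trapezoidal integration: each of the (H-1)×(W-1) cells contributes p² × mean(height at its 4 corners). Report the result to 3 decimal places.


755.373

height_mm = gray/255 × 1.413; cell vol = 2.82² × mean(4 corners)
unit = 2.82² × 1.413 / (4×255) = 0.0110164 mm³ per gray-sum
row 0: Σ corner-gray over 10 cells = 5027  → 55.3795
row 1: Σ corner-gray over 10 cells = 4793  → 52.8017
row 2: Σ corner-gray over 10 cells = 5008  → 55.1702
row 3: Σ corner-gray over 10 cells = 5090  → 56.0735
row 4: Σ corner-gray over 10 cells = 5303  → 58.4200
row 5: Σ corner-gray over 10 cells = 6374  → 70.2186
row 6: Σ corner-gray over 10 cells = 6427  → 70.8025
row 7: Σ corner-gray over 10 cells = 4744  → 52.2619
row 8: Σ corner-gray over 10 cells = 3718  → 40.9590
row 9: Σ corner-gray over 10 cells = 4602  → 50.6975
row 10: Σ corner-gray over 10 cells = 4638  → 51.0941
row 11: Σ corner-gray over 10 cells = 3716  → 40.9370
row 12: Σ corner-gray over 10 cells = 4381  → 48.2629
row 13: Σ corner-gray over 10 cells = 4747  → 52.2949
Σ rows: total corner-gray = 68568  → 755.3734 mm³


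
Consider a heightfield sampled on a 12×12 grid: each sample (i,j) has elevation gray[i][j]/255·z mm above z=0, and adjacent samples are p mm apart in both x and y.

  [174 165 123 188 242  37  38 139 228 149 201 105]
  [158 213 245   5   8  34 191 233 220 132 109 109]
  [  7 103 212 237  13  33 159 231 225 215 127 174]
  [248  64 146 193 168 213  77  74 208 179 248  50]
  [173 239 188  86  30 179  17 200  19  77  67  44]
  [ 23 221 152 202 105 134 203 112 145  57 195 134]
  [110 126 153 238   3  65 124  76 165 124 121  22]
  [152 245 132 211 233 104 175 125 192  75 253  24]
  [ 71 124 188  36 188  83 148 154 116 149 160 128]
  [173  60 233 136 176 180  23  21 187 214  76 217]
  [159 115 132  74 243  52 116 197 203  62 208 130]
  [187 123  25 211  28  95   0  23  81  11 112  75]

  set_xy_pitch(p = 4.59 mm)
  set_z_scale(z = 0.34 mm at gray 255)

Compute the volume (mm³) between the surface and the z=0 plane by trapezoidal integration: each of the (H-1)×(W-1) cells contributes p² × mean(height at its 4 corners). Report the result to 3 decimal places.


464.474

height_mm = gray/255 × 0.34; cell vol = 4.59² × mean(4 corners)
unit = 4.59² × 0.34 / (4×255) = 0.0070227 mm³ per gray-sum
row 0: Σ corner-gray over 11 cells = 6346  → 44.5661
row 1: Σ corner-gray over 11 cells = 6338  → 44.5099
row 2: Σ corner-gray over 11 cells = 6729  → 47.2557
row 3: Σ corner-gray over 11 cells = 5859  → 41.1460
row 4: Σ corner-gray over 11 cells = 5630  → 39.5378
row 5: Σ corner-gray over 11 cells = 5731  → 40.2471
row 6: Σ corner-gray over 11 cells = 6188  → 43.4565
row 7: Σ corner-gray over 11 cells = 6557  → 46.0478
row 8: Σ corner-gray over 11 cells = 5893  → 41.3848
row 9: Σ corner-gray over 11 cells = 6095  → 42.8034
row 10: Σ corner-gray over 11 cells = 4773  → 33.5193
Σ rows: total corner-gray = 66139  → 464.4744 mm³


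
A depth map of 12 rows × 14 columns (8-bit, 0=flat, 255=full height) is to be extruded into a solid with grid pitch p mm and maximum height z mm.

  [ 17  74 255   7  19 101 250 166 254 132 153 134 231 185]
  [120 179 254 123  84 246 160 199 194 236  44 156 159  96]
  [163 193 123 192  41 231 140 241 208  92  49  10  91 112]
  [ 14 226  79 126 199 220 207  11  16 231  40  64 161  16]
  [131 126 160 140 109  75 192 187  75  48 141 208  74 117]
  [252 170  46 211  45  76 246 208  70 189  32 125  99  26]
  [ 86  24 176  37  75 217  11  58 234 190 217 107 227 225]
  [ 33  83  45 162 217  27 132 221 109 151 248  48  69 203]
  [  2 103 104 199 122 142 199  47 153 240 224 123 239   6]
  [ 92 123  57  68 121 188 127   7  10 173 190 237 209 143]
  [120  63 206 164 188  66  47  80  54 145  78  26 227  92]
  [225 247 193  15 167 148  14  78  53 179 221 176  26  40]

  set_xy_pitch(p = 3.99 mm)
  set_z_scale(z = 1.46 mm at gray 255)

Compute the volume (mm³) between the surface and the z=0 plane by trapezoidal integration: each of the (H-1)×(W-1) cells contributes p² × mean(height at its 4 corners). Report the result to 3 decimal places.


1722.628

height_mm = gray/255 × 1.46; cell vol = 3.99² × mean(4 corners)
unit = 3.99² × 1.46 / (4×255) = 0.0227876 mm³ per gray-sum
row 0: Σ corner-gray over 13 cells = 8038  → 183.1667
row 1: Σ corner-gray over 13 cells = 7781  → 177.3103
row 2: Σ corner-gray over 13 cells = 6687  → 152.3806
row 3: Σ corner-gray over 13 cells = 6508  → 148.3017
row 4: Σ corner-gray over 13 cells = 6630  → 151.0817
row 5: Σ corner-gray over 13 cells = 6769  → 154.2492
row 6: Σ corner-gray over 13 cells = 6717  → 153.0643
row 7: Σ corner-gray over 13 cells = 7058  → 160.8348
row 8: Σ corner-gray over 13 cells = 7053  → 160.7209
row 9: Σ corner-gray over 13 cells = 6155  → 140.2576
row 10: Σ corner-gray over 13 cells = 6199  → 141.2603
Σ rows: total corner-gray = 75595  → 1722.6282 mm³


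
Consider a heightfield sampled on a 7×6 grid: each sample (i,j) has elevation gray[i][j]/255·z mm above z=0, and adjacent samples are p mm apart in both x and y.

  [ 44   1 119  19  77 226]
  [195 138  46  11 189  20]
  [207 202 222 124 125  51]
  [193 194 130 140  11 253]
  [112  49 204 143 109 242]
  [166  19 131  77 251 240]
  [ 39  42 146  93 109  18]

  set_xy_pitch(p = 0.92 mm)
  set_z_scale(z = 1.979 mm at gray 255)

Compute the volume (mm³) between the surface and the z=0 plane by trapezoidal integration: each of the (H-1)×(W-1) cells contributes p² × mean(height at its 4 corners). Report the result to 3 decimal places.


height_mm = gray/255 × 1.979; cell vol = 0.92² × mean(4 corners)
unit = 0.92² × 1.979 / (4×255) = 0.00164218 mm³ per gray-sum
row 0: Σ corner-gray over 5 cells = 1685  → 2.7671
row 1: Σ corner-gray over 5 cells = 2587  → 4.2483
row 2: Σ corner-gray over 5 cells = 3000  → 4.9265
row 3: Σ corner-gray over 5 cells = 2760  → 4.5324
row 4: Σ corner-gray over 5 cells = 2726  → 4.4766
row 5: Σ corner-gray over 5 cells = 2199  → 3.6112
Σ rows: total corner-gray = 14957  → 24.5621 mm³

24.562


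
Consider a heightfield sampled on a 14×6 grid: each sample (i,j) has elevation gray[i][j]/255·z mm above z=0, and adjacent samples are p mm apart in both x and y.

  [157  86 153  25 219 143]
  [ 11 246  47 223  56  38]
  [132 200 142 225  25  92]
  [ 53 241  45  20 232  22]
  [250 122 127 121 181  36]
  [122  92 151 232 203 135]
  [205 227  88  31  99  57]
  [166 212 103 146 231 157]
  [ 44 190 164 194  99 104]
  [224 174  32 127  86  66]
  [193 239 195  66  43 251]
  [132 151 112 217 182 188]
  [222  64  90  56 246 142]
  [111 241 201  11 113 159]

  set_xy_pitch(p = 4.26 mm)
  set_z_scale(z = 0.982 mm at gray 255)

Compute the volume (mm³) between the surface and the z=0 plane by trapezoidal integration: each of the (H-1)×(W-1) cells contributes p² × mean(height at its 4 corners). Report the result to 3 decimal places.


627.786

height_mm = gray/255 × 0.982; cell vol = 4.26² × mean(4 corners)
unit = 4.26² × 0.982 / (4×255) = 0.0174715 mm³ per gray-sum
row 0: Σ corner-gray over 5 cells = 2459  → 42.9625
row 1: Σ corner-gray over 5 cells = 2601  → 45.4434
row 2: Σ corner-gray over 5 cells = 2559  → 44.7096
row 3: Σ corner-gray over 5 cells = 2539  → 44.3602
row 4: Σ corner-gray over 5 cells = 3001  → 52.4320
row 5: Σ corner-gray over 5 cells = 2765  → 48.3087
row 6: Σ corner-gray over 5 cells = 2859  → 49.9511
row 7: Σ corner-gray over 5 cells = 3149  → 55.0178
row 8: Σ corner-gray over 5 cells = 2570  → 44.9018
row 9: Σ corner-gray over 5 cells = 2658  → 46.4393
row 10: Σ corner-gray over 5 cells = 3174  → 55.4546
row 11: Σ corner-gray over 5 cells = 2920  → 51.0168
row 12: Σ corner-gray over 5 cells = 2678  → 46.7887
Σ rows: total corner-gray = 35932  → 627.7864 mm³


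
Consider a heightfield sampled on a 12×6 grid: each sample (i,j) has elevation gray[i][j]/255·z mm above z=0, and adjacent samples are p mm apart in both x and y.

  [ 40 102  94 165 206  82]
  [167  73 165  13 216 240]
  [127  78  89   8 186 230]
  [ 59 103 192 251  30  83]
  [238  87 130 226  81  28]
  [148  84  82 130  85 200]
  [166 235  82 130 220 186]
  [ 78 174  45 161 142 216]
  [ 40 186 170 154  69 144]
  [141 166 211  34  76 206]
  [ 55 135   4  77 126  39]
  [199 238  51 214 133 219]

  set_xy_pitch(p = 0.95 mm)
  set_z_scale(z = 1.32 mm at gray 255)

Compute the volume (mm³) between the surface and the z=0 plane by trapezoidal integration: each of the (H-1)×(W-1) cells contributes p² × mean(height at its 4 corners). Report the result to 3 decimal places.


32.880

height_mm = gray/255 × 1.32; cell vol = 0.95² × mean(4 corners)
unit = 0.95² × 1.32 / (4×255) = 0.00116794 mm³ per gray-sum
row 0: Σ corner-gray over 5 cells = 2597  → 3.0331
row 1: Σ corner-gray over 5 cells = 2420  → 2.8264
row 2: Σ corner-gray over 5 cells = 2373  → 2.7715
row 3: Σ corner-gray over 5 cells = 2608  → 3.0460
row 4: Σ corner-gray over 5 cells = 2424  → 2.8311
row 5: Σ corner-gray over 5 cells = 2796  → 3.2656
row 6: Σ corner-gray over 5 cells = 3024  → 3.5319
row 7: Σ corner-gray over 5 cells = 2680  → 3.1301
row 8: Σ corner-gray over 5 cells = 2663  → 3.1102
row 9: Σ corner-gray over 5 cells = 2099  → 2.4515
row 10: Σ corner-gray over 5 cells = 2468  → 2.8825
Σ rows: total corner-gray = 28152  → 32.8799 mm³


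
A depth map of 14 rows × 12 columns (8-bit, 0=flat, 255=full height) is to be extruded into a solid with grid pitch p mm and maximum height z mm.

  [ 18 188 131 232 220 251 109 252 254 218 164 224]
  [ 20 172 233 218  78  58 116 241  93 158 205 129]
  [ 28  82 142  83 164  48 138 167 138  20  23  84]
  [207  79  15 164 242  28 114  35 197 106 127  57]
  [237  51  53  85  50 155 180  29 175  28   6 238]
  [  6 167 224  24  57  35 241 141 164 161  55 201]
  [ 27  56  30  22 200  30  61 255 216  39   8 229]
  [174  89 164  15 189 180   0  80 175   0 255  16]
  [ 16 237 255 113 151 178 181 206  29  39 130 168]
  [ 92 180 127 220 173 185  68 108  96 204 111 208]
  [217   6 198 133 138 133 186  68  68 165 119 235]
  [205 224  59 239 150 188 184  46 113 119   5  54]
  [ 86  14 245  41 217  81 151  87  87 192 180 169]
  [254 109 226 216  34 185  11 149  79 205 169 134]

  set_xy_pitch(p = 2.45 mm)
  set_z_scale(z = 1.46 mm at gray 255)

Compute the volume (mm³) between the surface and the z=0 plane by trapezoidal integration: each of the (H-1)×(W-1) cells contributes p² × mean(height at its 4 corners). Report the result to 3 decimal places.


620.879

height_mm = gray/255 × 1.46; cell vol = 2.45² × mean(4 corners)
unit = 2.45² × 1.46 / (4×255) = 0.00859181 mm³ per gray-sum
row 0: Σ corner-gray over 11 cells = 7573  → 65.0658
row 1: Σ corner-gray over 11 cells = 5415  → 46.5247
row 2: Σ corner-gray over 11 cells = 4600  → 39.5223
row 3: Σ corner-gray over 11 cells = 4577  → 39.3247
row 4: Σ corner-gray over 11 cells = 4844  → 41.6187
row 5: Σ corner-gray over 11 cells = 4835  → 41.5414
row 6: Σ corner-gray over 11 cells = 4574  → 39.2990
row 7: Σ corner-gray over 11 cells = 5706  → 49.0249
row 8: Σ corner-gray over 11 cells = 6466  → 55.5547
row 9: Σ corner-gray over 11 cells = 6124  → 52.6163
row 10: Σ corner-gray over 11 cells = 5793  → 49.7724
row 11: Σ corner-gray over 11 cells = 5758  → 49.4717
row 12: Σ corner-gray over 11 cells = 5999  → 51.5423
Σ rows: total corner-gray = 72264  → 620.8788 mm³


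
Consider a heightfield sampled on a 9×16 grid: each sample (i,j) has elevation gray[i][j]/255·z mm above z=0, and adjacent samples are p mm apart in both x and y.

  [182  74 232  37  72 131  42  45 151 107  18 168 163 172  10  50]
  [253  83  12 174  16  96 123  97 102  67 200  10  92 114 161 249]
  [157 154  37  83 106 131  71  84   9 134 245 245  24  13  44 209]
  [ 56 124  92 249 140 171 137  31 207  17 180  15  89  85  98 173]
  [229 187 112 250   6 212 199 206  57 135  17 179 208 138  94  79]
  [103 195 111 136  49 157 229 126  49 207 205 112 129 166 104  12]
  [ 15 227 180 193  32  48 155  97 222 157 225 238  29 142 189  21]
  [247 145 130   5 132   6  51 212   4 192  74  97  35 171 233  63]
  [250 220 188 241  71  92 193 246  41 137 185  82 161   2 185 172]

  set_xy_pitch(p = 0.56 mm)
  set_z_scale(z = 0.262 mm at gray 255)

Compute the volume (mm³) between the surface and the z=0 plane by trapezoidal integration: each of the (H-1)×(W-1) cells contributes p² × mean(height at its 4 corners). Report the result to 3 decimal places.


4.765

height_mm = gray/255 × 0.262; cell vol = 0.56² × mean(4 corners)
unit = 0.56² × 0.262 / (4×255) = 8.05522e-05 mm³ per gray-sum
row 0: Σ corner-gray over 15 cells = 6272  → 0.5052
row 1: Σ corner-gray over 15 cells = 6322  → 0.5093
row 2: Σ corner-gray over 15 cells = 6625  → 0.5337
row 3: Σ corner-gray over 15 cells = 7807  → 0.6289
row 4: Σ corner-gray over 15 cells = 8373  → 0.6745
row 5: Σ corner-gray over 15 cells = 8369  → 0.6741
row 6: Σ corner-gray over 15 cells = 7588  → 0.6112
row 7: Σ corner-gray over 15 cells = 7794  → 0.6278
Σ rows: total corner-gray = 59150  → 4.7647 mm³


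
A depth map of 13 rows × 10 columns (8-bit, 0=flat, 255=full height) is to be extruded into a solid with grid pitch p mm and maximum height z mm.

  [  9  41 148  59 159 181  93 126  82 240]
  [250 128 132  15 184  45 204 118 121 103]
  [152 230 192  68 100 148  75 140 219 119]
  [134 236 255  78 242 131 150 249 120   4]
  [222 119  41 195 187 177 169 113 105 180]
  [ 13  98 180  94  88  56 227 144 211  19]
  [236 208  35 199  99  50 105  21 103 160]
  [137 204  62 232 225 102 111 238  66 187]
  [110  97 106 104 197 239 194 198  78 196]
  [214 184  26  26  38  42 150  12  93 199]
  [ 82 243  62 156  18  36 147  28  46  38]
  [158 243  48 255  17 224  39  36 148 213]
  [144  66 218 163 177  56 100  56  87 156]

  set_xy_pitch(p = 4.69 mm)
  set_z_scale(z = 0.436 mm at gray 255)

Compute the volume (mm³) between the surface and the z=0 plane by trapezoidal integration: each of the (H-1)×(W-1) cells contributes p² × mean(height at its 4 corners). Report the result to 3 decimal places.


525.783

height_mm = gray/255 × 0.436; cell vol = 4.69² × mean(4 corners)
unit = 4.69² × 0.436 / (4×255) = 0.00940225 mm³ per gray-sum
row 0: Σ corner-gray over 9 cells = 4274  → 40.1852
row 1: Σ corner-gray over 9 cells = 4862  → 45.7138
row 2: Σ corner-gray over 9 cells = 5675  → 53.3578
row 3: Σ corner-gray over 9 cells = 5674  → 53.3484
row 4: Σ corner-gray over 9 cells = 4842  → 45.5257
row 5: Σ corner-gray over 9 cells = 4264  → 40.0912
row 6: Σ corner-gray over 9 cells = 4840  → 45.5069
row 7: Σ corner-gray over 9 cells = 5536  → 52.0509
row 8: Σ corner-gray over 9 cells = 4287  → 40.3075
row 9: Σ corner-gray over 9 cells = 3147  → 29.5889
row 10: Σ corner-gray over 9 cells = 3983  → 37.4492
row 11: Σ corner-gray over 9 cells = 4537  → 42.6580
Σ rows: total corner-gray = 55921  → 525.7835 mm³


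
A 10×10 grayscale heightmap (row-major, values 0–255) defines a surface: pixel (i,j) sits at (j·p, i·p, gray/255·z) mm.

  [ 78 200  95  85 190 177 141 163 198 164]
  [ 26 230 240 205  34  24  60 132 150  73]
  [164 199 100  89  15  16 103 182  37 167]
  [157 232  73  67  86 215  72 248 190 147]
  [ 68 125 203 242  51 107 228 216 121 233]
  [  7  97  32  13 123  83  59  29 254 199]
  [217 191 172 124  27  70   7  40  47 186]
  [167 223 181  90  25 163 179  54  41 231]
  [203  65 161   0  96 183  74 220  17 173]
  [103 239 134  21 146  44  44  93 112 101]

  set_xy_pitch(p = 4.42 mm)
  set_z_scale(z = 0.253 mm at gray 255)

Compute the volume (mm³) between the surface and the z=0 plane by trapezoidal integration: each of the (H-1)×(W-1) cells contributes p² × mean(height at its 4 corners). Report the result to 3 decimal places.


189.829

height_mm = gray/255 × 0.253; cell vol = 4.42² × mean(4 corners)
unit = 4.42² × 0.253 / (4×255) = 0.00484579 mm³ per gray-sum
row 0: Σ corner-gray over 9 cells = 4989  → 24.1757
row 1: Σ corner-gray over 9 cells = 4062  → 19.6836
row 2: Σ corner-gray over 9 cells = 4483  → 21.7237
row 3: Σ corner-gray over 9 cells = 5557  → 26.9281
row 4: Σ corner-gray over 9 cells = 4473  → 21.6752
row 5: Σ corner-gray over 9 cells = 3345  → 16.2092
row 6: Σ corner-gray over 9 cells = 4069  → 19.7175
row 7: Σ corner-gray over 9 cells = 4318  → 20.9241
row 8: Σ corner-gray over 9 cells = 3878  → 18.7920
Σ rows: total corner-gray = 39174  → 189.8291 mm³


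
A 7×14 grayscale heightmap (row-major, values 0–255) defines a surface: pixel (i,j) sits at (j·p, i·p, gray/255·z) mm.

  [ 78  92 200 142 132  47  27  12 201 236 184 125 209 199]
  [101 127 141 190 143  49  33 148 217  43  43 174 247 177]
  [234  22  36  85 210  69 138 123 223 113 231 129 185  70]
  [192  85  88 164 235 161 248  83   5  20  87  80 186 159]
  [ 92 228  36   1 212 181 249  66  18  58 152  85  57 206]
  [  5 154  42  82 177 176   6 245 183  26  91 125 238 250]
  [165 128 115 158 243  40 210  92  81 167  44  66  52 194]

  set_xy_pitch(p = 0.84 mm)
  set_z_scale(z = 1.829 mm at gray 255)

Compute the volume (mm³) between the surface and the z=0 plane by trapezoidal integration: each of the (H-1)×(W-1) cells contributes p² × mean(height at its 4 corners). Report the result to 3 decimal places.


49.863

height_mm = gray/255 × 1.829; cell vol = 0.84² × mean(4 corners)
unit = 0.84² × 1.829 / (4×255) = 0.00126524 mm³ per gray-sum
row 0: Σ corner-gray over 13 cells = 6879  → 8.7036
row 1: Σ corner-gray over 13 cells = 6820  → 8.6289
row 2: Σ corner-gray over 13 cells = 6667  → 8.4353
row 3: Σ corner-gray over 13 cells = 6219  → 7.8685
row 4: Σ corner-gray over 13 cells = 6329  → 8.0077
row 5: Σ corner-gray over 13 cells = 6496  → 8.2190
Σ rows: total corner-gray = 39410  → 49.8630 mm³


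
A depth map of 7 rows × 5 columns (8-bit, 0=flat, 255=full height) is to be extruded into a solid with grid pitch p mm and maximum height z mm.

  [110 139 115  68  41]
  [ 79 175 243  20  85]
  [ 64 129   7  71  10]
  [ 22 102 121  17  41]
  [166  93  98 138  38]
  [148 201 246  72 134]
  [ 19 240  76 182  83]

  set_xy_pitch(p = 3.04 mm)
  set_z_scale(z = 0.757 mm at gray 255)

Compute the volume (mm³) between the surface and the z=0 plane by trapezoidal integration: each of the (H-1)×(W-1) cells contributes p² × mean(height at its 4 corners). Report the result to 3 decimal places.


71.324

height_mm = gray/255 × 0.757; cell vol = 3.04² × mean(4 corners)
unit = 3.04² × 0.757 / (4×255) = 0.00685872 mm³ per gray-sum
row 0: Σ corner-gray over 4 cells = 1835  → 12.5857
row 1: Σ corner-gray over 4 cells = 1528  → 10.4801
row 2: Σ corner-gray over 4 cells = 1031  → 7.0713
row 3: Σ corner-gray over 4 cells = 1405  → 9.6365
row 4: Σ corner-gray over 4 cells = 2182  → 14.9657
row 5: Σ corner-gray over 4 cells = 2418  → 16.5844
Σ rows: total corner-gray = 10399  → 71.3238 mm³


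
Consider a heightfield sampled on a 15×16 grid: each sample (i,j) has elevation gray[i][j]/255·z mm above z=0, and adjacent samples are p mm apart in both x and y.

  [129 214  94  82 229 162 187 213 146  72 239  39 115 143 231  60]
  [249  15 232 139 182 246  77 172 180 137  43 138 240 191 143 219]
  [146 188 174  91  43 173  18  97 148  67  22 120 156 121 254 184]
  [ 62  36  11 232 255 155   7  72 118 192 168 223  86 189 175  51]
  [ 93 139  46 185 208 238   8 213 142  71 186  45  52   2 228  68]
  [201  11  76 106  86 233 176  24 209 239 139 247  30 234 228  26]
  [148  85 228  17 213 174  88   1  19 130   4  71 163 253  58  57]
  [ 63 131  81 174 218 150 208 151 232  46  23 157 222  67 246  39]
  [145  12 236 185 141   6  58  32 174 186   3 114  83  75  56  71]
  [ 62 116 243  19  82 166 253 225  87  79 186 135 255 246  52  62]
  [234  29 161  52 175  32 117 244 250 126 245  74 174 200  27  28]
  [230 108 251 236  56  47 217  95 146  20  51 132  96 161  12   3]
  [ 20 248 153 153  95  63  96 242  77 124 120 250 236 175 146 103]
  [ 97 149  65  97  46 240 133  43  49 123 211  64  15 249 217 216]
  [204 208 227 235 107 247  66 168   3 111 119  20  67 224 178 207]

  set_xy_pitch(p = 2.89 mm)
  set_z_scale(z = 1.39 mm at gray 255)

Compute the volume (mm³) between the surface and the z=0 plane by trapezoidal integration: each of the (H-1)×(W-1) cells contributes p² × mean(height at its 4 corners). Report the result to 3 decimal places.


height_mm = gray/255 × 1.39; cell vol = 2.89² × mean(4 corners)
unit = 2.89² × 1.39 / (4×255) = 0.0113818 mm³ per gray-sum
row 0: Σ corner-gray over 15 cells = 9259  → 105.3839
row 1: Σ corner-gray over 15 cells = 8412  → 95.7436
row 2: Σ corner-gray over 15 cells = 7625  → 86.7861
row 3: Σ corner-gray over 15 cells = 7638  → 86.9341
row 4: Σ corner-gray over 15 cells = 7990  → 90.9404
row 5: Σ corner-gray over 15 cells = 7516  → 85.5455
row 6: Σ corner-gray over 15 cells = 7527  → 85.6707
row 7: Σ corner-gray over 15 cells = 7252  → 82.5407
row 8: Σ corner-gray over 15 cells = 7350  → 83.6561
row 9: Σ corner-gray over 15 cells = 8486  → 96.5858
row 10: Σ corner-gray over 15 cells = 7563  → 86.0804
row 11: Σ corner-gray over 15 cells = 7968  → 90.6900
row 12: Σ corner-gray over 15 cells = 8194  → 93.2623
row 13: Σ corner-gray over 15 cells = 8086  → 92.0331
Σ rows: total corner-gray = 110866  → 1261.8528 mm³

1261.853
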